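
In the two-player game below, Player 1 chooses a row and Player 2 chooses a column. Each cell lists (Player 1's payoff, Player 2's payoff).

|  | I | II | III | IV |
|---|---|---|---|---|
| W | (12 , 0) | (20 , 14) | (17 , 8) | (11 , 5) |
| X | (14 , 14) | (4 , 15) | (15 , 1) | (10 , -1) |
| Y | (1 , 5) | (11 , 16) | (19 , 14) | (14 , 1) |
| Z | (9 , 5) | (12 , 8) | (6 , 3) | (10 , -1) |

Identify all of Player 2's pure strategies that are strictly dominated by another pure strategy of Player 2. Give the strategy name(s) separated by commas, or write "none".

I is strictly dominated by II (W: 14>0, X: 15>14, Y: 16>5, Z: 8>5).
Nothing dominates II: I at W (14>0); III at W (14>8); IV at W (14>5).
III: dominated, since II does at least as well everywhere (W: 14>8, X: 15>1, Y: 16>14, Z: 8>3).
IV is strictly dominated by II (W: 14>5, X: 15>-1, Y: 16>1, Z: 8>-1).

I, III, IV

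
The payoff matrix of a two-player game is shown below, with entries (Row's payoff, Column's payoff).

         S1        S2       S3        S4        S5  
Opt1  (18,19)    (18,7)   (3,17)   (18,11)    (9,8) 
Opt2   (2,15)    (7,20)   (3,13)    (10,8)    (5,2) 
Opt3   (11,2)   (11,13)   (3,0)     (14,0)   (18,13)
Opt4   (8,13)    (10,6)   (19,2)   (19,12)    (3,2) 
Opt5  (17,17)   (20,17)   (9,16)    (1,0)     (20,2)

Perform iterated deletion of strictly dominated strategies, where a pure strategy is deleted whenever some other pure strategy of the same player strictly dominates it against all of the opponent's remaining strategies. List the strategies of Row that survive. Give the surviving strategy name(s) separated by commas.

Opt1, Opt5

Column S3 is eliminated: S1 beats it against every remaining row (Opt1: 19>17, Opt2: 15>13, Opt3: 2>0, Opt4: 13>2, Opt5: 17>16).
Row Opt2 is eliminated: Opt1 beats it against every remaining column (S1: 18>2, S2: 18>7, S4: 18>10, S5: 9>5).
For Column, S1 strictly dominates S4 on the remaining rows (Opt1: 19>11, Opt3: 2>0, Opt4: 13>12, Opt5: 17>0); eliminate S4.
For Row, Opt5 strictly dominates Opt3 on the remaining columns (S1: 17>11, S2: 20>11, S5: 20>18); eliminate Opt3.
Row's strategy Opt4 is strictly dominated by Opt1 (S1: 18>8, S2: 18>10, S5: 9>3) and is removed.
Column's strategy S5 is strictly dominated by S1 (Opt1: 19>8, Opt5: 17>2) and is removed.
Among the remaining strategies, none is strictly dominated by another pure strategy of the same player, so the elimination stops.
Surviving strategies — Row: {Opt1, Opt5}; Column: {S1, S2}.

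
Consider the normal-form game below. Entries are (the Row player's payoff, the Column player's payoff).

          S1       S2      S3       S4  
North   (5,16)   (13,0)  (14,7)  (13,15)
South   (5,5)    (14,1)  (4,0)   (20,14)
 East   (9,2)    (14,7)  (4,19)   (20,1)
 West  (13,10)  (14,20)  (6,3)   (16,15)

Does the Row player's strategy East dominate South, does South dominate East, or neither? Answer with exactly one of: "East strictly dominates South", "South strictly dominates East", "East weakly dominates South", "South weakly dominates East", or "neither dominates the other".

East's payoffs vs South's, by the Column player's action — S1: 9>5, S2: 14=14, S3: 4=4, S4: 20=20.
East is at least as good everywhere and strictly better somewhere (tied only at S2, S3, S4), so East weakly but not strictly dominates South.

East weakly dominates South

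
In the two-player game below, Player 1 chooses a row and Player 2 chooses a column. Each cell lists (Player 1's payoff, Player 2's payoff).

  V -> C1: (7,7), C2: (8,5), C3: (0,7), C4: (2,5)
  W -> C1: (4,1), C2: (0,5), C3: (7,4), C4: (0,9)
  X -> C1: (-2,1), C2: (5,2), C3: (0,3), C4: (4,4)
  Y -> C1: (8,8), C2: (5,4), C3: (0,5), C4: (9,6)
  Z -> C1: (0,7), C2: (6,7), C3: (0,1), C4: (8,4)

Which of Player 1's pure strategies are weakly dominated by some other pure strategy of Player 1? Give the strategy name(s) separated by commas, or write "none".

X

V is not dominated — it holds its own against W at C1 (7>4); X at C1 (7>-2); Y at C2 (8>5); Z at C1 (7>0).
Nothing dominates W: V at C3 (7>0); X at C1 (4>-2); Y at C3 (7>0); Z at C1 (4>0).
X is weakly dominated by Y (C1: 8>-2, C2: 5=5, C3: 0=0, C4: 9>4).
Y is not dominated — it holds its own against V at C1 (8>7); W at C1 (8>4); X at C1 (8>-2); Z at C1 (8>0).
Z: no other strategy beats it everywhere (V at C4 (8>2); W at C2 (6>0); X at C1 (0>-2); Y at C2 (6>5)).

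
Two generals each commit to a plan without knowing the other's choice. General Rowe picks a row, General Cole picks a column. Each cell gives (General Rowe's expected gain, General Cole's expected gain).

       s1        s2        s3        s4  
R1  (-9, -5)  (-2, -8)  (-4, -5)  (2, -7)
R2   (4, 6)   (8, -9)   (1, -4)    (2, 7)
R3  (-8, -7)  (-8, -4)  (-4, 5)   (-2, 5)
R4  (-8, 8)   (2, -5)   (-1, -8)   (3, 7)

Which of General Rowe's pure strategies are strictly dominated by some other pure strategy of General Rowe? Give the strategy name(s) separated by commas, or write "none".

R1: dominated, since R4 does at least as well everywhere (s1: -8>-9, s2: 2>-2, s3: -1>-4, s4: 3>2).
R2: no other strategy beats it everywhere (R1 at s1 (4>-9); R3 at s1 (4>-8); R4 at s1 (4>-8)).
R3 is strictly dominated by R2 (s1: 4>-8, s2: 8>-8, s3: 1>-4, s4: 2>-2).
Nothing dominates R4: R1 at s1 (-8>-9); R2 at s4 (3>2); R3 at s1 (-8=-8).

R1, R3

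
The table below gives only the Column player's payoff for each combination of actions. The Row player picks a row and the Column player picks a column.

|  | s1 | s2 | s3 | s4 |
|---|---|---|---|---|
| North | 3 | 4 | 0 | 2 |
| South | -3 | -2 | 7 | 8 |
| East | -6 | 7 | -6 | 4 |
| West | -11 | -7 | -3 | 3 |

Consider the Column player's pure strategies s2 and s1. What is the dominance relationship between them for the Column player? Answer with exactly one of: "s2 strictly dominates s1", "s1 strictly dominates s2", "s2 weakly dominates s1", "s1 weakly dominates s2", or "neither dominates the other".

s2's payoffs vs s1's, by the Row player's action — North: 4>3, South: -2>-3, East: 7>-6, West: -7>-11.
Every comparison favours s2, so s2 strictly dominates s1.

s2 strictly dominates s1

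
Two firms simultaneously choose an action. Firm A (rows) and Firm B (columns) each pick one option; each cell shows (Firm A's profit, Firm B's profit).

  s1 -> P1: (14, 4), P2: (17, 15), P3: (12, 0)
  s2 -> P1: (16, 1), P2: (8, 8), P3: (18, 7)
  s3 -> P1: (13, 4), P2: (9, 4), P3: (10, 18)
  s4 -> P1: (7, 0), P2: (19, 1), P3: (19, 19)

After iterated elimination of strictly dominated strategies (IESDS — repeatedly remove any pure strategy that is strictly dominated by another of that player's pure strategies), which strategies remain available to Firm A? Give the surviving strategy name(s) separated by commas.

Row s3 is eliminated: s1 beats it against every remaining column (P1: 14>13, P2: 17>9, P3: 12>10).
Column P1 is eliminated: P2 beats it against every remaining row (s1: 15>4, s2: 8>1, s4: 1>0).
Firm A's strategy s1 is strictly dominated by s4 (P2: 19>17, P3: 19>12) and is removed.
Row s2 is eliminated: s4 beats it against every remaining column (P2: 19>8, P3: 19>18).
Column P2 is eliminated: P3 beats it against every remaining row (s4: 19>1).
Among the remaining strategies, none is strictly dominated by another pure strategy of the same player, so the elimination stops.
Surviving strategies — Firm A: {s4}; Firm B: {P3}.

s4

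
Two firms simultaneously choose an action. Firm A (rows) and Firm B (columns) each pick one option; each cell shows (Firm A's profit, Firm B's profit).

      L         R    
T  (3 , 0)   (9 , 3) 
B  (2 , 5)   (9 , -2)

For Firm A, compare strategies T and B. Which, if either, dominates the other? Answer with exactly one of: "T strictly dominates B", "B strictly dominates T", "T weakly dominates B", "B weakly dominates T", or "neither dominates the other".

Compare T to B across each opponent action: L: 3>2, R: 9=9.
T is at least as good everywhere and strictly better somewhere (tied only at R), so T weakly but not strictly dominates B.

T weakly dominates B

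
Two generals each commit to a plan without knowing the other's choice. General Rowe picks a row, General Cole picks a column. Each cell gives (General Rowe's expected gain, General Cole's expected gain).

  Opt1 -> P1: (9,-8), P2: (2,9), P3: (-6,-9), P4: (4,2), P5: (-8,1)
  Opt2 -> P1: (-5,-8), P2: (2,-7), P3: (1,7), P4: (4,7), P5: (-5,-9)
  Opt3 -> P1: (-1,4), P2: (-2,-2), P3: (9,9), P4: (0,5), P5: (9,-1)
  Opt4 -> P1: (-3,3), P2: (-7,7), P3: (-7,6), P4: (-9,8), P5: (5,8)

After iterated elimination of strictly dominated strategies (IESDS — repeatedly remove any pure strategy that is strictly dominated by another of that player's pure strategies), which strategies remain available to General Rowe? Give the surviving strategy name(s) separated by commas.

Opt1, Opt2, Opt3

For General Rowe, Opt3 strictly dominates Opt4 on the remaining columns (P1: -1>-3, P2: -2>-7, P3: 9>-7, P4: 0>-9, P5: 9>5); eliminate Opt4.
Column P1 is eliminated: P4 beats it against every remaining row (Opt1: 2>-8, Opt2: 7>-8, Opt3: 5>4).
General Cole's strategy P5 is strictly dominated by P4 (Opt1: 2>1, Opt2: 7>-9, Opt3: 5>-1) and is removed.
Among the remaining strategies, none is strictly dominated by another pure strategy of the same player, so the elimination stops.
Surviving strategies — General Rowe: {Opt1, Opt2, Opt3}; General Cole: {P2, P3, P4}.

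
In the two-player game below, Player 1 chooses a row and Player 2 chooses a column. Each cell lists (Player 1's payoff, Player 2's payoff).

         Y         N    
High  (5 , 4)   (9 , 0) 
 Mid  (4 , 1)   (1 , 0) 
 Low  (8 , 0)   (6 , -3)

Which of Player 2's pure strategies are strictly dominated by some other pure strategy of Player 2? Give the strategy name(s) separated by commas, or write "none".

N

Y is not dominated — it holds its own against N at High (4>0).
Y strictly dominates N — High: 4>0, Mid: 1>0, Low: 0>-3.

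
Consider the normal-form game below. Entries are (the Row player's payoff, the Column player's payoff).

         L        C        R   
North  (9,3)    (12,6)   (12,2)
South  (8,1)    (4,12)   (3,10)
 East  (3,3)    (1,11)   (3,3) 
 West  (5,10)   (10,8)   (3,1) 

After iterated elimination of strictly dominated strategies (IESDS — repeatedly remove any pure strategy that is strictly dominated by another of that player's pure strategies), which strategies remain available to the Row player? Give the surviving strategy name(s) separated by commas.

North

The Row player's strategy South is strictly dominated by North (L: 9>8, C: 12>4, R: 12>3) and is removed.
The Row player's strategy East is strictly dominated by North (L: 9>3, C: 12>1, R: 12>3) and is removed.
For the Row player, North strictly dominates West on the remaining columns (L: 9>5, C: 12>10, R: 12>3); eliminate West.
Column L is eliminated: C beats it against every remaining row (North: 6>3).
The Column player's strategy R is strictly dominated by C (North: 6>2) and is removed.
Among the remaining strategies, none is strictly dominated by another pure strategy of the same player, so the elimination stops.
Surviving strategies — the Row player: {North}; the Column player: {C}.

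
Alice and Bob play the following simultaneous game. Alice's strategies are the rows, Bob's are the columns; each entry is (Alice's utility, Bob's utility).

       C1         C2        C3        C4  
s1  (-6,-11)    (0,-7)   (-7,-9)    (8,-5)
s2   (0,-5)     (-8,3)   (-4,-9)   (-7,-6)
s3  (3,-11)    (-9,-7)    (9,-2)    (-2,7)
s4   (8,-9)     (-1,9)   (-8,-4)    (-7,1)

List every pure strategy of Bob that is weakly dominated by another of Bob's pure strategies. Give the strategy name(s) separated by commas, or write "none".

C1 is weakly dominated by C2 (s1: -7>-11, s2: 3>-5, s3: -7>-11, s4: 9>-9).
C2: no other strategy beats it everywhere (C1 at s1 (-7>-11); C3 at s1 (-7>-9); C4 at s2 (3>-6)).
C3 is weakly dominated by C4 (s1: -5>-9, s2: -6>-9, s3: 7>-2, s4: 1>-4).
C4: no other strategy beats it everywhere (C1 at s1 (-5>-11); C2 at s1 (-5>-7); C3 at s1 (-5>-9)).

C1, C3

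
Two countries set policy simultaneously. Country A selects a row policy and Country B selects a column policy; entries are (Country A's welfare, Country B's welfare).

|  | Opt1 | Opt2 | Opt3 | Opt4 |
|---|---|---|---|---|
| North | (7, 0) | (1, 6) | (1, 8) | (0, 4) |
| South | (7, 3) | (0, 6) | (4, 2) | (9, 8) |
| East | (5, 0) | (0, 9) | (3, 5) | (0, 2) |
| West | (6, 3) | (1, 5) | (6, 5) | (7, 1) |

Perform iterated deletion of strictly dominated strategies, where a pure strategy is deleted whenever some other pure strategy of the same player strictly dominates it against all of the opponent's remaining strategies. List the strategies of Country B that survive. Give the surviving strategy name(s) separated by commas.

Opt2, Opt3, Opt4

Row East is eliminated: West beats it against every remaining column (Opt1: 6>5, Opt2: 1>0, Opt3: 6>3, Opt4: 7>0).
Column Opt1 is eliminated: Opt2 beats it against every remaining row (North: 6>0, South: 6>3, West: 5>3).
Among the remaining strategies, none is strictly dominated by another pure strategy of the same player, so the elimination stops.
Surviving strategies — Country A: {North, South, West}; Country B: {Opt2, Opt3, Opt4}.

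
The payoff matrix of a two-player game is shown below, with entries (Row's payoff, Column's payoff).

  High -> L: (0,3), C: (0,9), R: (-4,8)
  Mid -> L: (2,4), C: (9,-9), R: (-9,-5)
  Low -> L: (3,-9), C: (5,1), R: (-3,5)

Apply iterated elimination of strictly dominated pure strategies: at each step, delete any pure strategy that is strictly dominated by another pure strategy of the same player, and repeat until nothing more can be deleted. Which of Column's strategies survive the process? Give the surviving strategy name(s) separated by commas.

For Row, Low strictly dominates High on the remaining columns (L: 3>0, C: 5>0, R: -3>-4); eliminate High.
Column C is eliminated: R beats it against every remaining row (Mid: -5>-9, Low: 5>1).
For Row, Low strictly dominates Mid on the remaining columns (L: 3>2, R: -3>-9); eliminate Mid.
For Column, R strictly dominates L on the remaining rows (Low: 5>-9); eliminate L.
Among the remaining strategies, none is strictly dominated by another pure strategy of the same player, so the elimination stops.
Surviving strategies — Row: {Low}; Column: {R}.

R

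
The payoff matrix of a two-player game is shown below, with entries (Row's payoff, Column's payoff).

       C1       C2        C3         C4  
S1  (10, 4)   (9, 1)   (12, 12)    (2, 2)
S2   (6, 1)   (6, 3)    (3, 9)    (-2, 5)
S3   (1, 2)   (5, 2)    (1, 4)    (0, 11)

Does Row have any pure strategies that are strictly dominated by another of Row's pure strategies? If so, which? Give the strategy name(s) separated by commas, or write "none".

S1: no other strategy beats it everywhere (S2 at C1 (10>6); S3 at C1 (10>1)).
S2 is strictly dominated by S1 (C1: 10>6, C2: 9>6, C3: 12>3, C4: 2>-2).
S1 strictly dominates S3 — C1: 10>1, C2: 9>5, C3: 12>1, C4: 2>0.

S2, S3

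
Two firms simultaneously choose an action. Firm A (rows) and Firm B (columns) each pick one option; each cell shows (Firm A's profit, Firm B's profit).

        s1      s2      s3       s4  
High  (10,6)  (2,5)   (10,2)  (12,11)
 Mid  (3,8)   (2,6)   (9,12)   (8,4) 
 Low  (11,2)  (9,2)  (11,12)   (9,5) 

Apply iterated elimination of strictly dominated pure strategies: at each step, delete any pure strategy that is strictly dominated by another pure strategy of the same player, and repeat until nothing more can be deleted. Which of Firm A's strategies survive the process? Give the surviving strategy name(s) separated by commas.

High, Low

Row Mid is eliminated: Low beats it against every remaining column (s1: 11>3, s2: 9>2, s3: 11>9, s4: 9>8).
Firm B's strategy s1 is strictly dominated by s4 (High: 11>6, Low: 5>2) and is removed.
Firm B's strategy s2 is strictly dominated by s4 (High: 11>5, Low: 5>2) and is removed.
Among the remaining strategies, none is strictly dominated by another pure strategy of the same player, so the elimination stops.
Surviving strategies — Firm A: {High, Low}; Firm B: {s3, s4}.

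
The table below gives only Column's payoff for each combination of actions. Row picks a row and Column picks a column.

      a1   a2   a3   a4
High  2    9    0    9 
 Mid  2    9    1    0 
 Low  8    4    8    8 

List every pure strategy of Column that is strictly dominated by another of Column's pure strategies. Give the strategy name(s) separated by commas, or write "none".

none

a1 is not dominated — it holds its own against a2 at Low (8>4); a3 at High (2>0); a4 at Mid (2>0).
a2 is not dominated — it holds its own against a1 at High (9>2); a3 at High (9>0); a4 at High (9=9).
a3: no other strategy beats it everywhere (a1 at Low (8=8); a2 at Low (8>4); a4 at Mid (1>0)).
a4: no other strategy beats it everywhere (a1 at High (9>2); a2 at High (9=9); a3 at High (9>0)).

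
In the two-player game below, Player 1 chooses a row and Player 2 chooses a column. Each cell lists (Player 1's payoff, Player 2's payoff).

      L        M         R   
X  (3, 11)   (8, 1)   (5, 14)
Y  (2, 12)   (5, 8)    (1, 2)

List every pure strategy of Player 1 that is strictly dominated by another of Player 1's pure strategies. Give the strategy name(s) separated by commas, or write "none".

X is not dominated — it holds its own against Y at L (3>2).
Y: dominated, since X does at least as well everywhere (L: 3>2, M: 8>5, R: 5>1).

Y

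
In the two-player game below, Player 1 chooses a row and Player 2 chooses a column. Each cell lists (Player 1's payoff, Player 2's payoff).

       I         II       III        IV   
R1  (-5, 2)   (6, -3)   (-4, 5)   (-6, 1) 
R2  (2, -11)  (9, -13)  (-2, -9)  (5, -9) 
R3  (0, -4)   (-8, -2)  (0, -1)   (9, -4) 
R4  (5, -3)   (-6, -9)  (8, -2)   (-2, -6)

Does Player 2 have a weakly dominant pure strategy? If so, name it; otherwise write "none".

III

III vs I: R1: 5>2, R2: -9>-11, R3: -1>-4, R4: -2>-3.
III vs II: R1: 5>-3, R2: -9>-13, R3: -1>-2, R4: -2>-9.
III vs IV: R1: 5>1, R2: -9=-9, R3: -1>-4, R4: -2>-6.
III is at least as good as every other strategy against every opponent action, so it is weakly dominant.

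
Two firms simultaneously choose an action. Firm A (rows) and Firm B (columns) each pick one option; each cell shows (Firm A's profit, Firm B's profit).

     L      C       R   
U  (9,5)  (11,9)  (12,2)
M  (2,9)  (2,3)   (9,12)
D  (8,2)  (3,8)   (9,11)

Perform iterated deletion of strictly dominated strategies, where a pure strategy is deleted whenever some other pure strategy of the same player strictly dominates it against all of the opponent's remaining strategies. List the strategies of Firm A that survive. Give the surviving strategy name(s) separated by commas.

Firm A's strategy M is strictly dominated by U (L: 9>2, C: 11>2, R: 12>9) and is removed.
Firm A's strategy D is strictly dominated by U (L: 9>8, C: 11>3, R: 12>9) and is removed.
For Firm B, C strictly dominates L on the remaining rows (U: 9>5); eliminate L.
Column R is eliminated: C beats it against every remaining row (U: 9>2).
Among the remaining strategies, none is strictly dominated by another pure strategy of the same player, so the elimination stops.
Surviving strategies — Firm A: {U}; Firm B: {C}.

U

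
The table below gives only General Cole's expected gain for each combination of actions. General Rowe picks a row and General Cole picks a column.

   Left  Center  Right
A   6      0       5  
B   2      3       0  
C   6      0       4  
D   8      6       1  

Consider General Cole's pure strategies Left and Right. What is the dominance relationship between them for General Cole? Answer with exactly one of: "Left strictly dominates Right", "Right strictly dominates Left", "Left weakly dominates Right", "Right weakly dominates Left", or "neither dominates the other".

Compare Left to Right across each opponent action: A: 6>5, B: 2>0, C: 6>4, D: 8>1.
Left gives a strictly higher payoff against each opponent action, so Left strictly dominates Right.

Left strictly dominates Right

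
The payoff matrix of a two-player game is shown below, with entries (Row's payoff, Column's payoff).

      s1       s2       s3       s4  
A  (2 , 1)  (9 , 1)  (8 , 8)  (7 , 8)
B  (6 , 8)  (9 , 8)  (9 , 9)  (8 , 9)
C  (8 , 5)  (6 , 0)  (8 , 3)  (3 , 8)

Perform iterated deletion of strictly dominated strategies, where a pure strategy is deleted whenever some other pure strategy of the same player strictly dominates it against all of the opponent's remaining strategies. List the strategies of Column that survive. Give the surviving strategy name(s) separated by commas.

s3, s4

Column s1 is eliminated: s4 beats it against every remaining row (A: 8>1, B: 9>8, C: 8>5).
Row's strategy C is strictly dominated by B (s2: 9>6, s3: 9>8, s4: 8>3) and is removed.
Column's strategy s2 is strictly dominated by s3 (A: 8>1, B: 9>8) and is removed.
For Row, B strictly dominates A on the remaining columns (s3: 9>8, s4: 8>7); eliminate A.
Among the remaining strategies, none is strictly dominated by another pure strategy of the same player, so the elimination stops.
Surviving strategies — Row: {B}; Column: {s3, s4}.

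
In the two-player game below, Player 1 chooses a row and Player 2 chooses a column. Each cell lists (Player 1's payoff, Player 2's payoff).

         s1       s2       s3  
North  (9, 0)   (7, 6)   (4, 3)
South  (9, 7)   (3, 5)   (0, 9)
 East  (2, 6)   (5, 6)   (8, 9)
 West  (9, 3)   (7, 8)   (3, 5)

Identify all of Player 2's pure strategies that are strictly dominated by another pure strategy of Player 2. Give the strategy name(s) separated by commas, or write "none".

s1

s1: dominated, since s3 does at least as well everywhere (North: 3>0, South: 9>7, East: 9>6, West: 5>3).
s2: no other strategy beats it everywhere (s1 at North (6>0); s3 at North (6>3)).
Nothing dominates s3: s1 at North (3>0); s2 at South (9>5).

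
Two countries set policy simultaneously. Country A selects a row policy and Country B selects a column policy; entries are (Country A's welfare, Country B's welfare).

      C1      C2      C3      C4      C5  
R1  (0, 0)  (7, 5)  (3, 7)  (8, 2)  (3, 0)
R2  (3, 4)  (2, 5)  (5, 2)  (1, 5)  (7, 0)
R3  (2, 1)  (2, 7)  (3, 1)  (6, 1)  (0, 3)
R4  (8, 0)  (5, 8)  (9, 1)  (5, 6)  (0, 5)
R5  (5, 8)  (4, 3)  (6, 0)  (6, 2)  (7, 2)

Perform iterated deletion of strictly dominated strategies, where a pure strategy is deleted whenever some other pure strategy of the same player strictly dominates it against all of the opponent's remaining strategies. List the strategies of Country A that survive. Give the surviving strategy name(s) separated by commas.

Country B's strategy C5 is strictly dominated by C2 (R1: 5>0, R2: 5>0, R3: 7>3, R4: 8>5, R5: 3>2) and is removed.
Row R2 is eliminated: R4 beats it against every remaining column (C1: 8>3, C2: 5>2, C3: 9>5, C4: 5>1).
Country B's strategy C4 is strictly dominated by C2 (R1: 5>2, R3: 7>1, R4: 8>6, R5: 3>2) and is removed.
Country A's strategy R3 is strictly dominated by R4 (C1: 8>2, C2: 5>2, C3: 9>3) and is removed.
Row R5 is eliminated: R4 beats it against every remaining column (C1: 8>5, C2: 5>4, C3: 9>6).
Country B's strategy C1 is strictly dominated by C2 (R1: 5>0, R4: 8>0) and is removed.
Among the remaining strategies, none is strictly dominated by another pure strategy of the same player, so the elimination stops.
Surviving strategies — Country A: {R1, R4}; Country B: {C2, C3}.

R1, R4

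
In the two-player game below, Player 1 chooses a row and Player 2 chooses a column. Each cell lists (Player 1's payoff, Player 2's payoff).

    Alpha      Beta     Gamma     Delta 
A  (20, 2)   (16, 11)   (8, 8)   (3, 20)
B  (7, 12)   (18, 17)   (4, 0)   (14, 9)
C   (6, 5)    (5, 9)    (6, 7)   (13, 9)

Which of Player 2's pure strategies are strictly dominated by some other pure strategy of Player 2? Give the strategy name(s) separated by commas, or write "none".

Alpha: dominated, since Beta does at least as well everywhere (A: 11>2, B: 17>12, C: 9>5).
Beta is not dominated — it holds its own against Alpha at A (11>2); Gamma at A (11>8); Delta at B (17>9).
Gamma: dominated, since Beta does at least as well everywhere (A: 11>8, B: 17>0, C: 9>7).
Nothing dominates Delta: Alpha at A (20>2); Beta at A (20>11); Gamma at A (20>8).

Alpha, Gamma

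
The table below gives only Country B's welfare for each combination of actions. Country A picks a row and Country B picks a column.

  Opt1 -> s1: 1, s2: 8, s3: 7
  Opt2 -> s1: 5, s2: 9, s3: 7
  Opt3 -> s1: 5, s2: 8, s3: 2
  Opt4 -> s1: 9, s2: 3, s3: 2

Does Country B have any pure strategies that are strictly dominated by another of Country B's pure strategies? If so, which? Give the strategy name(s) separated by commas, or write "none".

s1 is not dominated — it holds its own against s2 at Opt4 (9>3); s3 at Opt3 (5>2).
s2: no other strategy beats it everywhere (s1 at Opt1 (8>1); s3 at Opt1 (8>7)).
s3 is strictly dominated by s2 (Opt1: 8>7, Opt2: 9>7, Opt3: 8>2, Opt4: 3>2).

s3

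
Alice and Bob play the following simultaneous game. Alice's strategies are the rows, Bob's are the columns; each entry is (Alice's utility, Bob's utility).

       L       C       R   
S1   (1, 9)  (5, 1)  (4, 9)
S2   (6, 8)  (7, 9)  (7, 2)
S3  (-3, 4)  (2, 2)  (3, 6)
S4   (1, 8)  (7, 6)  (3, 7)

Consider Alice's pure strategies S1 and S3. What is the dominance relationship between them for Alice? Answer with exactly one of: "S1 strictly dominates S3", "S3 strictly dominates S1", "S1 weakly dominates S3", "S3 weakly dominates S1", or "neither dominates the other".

S1's payoffs vs S3's, by Bob's action — L: 1>-3, C: 5>2, R: 4>3.
S1 gives a strictly higher payoff against each opponent action, so S1 strictly dominates S3.

S1 strictly dominates S3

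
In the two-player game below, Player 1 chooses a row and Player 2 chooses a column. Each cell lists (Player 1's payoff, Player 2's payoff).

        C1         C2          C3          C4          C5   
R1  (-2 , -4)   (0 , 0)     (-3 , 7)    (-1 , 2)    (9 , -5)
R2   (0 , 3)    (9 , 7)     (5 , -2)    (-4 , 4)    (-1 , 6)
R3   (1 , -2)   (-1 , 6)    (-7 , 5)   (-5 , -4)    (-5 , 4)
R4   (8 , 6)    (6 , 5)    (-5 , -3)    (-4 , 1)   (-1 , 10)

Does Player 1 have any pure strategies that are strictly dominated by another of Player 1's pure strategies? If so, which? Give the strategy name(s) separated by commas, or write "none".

R3

R1 is not dominated — it holds its own against R2 at C4 (-1>-4); R3 at C2 (0>-1); R4 at C3 (-3>-5).
Nothing dominates R2: R1 at C1 (0>-2); R3 at C2 (9>-1); R4 at C2 (9>6).
R3: dominated, since R4 does at least as well everywhere (C1: 8>1, C2: 6>-1, C3: -5>-7, C4: -4>-5, C5: -1>-5).
R4: no other strategy beats it everywhere (R1 at C1 (8>-2); R2 at C1 (8>0); R3 at C1 (8>1)).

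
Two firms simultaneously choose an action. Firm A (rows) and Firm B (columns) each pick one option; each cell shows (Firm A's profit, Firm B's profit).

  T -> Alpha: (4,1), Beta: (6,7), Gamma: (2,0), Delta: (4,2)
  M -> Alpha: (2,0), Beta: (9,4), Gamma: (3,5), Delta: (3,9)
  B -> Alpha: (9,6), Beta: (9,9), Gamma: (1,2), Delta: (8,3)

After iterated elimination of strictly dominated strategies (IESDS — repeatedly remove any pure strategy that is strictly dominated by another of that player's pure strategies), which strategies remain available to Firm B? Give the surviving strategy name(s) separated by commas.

Firm B's strategy Alpha is strictly dominated by Beta (T: 7>1, M: 4>0, B: 9>6) and is removed.
Column Gamma is eliminated: Delta beats it against every remaining row (T: 2>0, M: 9>5, B: 3>2).
Firm A's strategy T is strictly dominated by B (Beta: 9>6, Delta: 8>4) and is removed.
Among the remaining strategies, none is strictly dominated by another pure strategy of the same player, so the elimination stops.
Surviving strategies — Firm A: {M, B}; Firm B: {Beta, Delta}.

Beta, Delta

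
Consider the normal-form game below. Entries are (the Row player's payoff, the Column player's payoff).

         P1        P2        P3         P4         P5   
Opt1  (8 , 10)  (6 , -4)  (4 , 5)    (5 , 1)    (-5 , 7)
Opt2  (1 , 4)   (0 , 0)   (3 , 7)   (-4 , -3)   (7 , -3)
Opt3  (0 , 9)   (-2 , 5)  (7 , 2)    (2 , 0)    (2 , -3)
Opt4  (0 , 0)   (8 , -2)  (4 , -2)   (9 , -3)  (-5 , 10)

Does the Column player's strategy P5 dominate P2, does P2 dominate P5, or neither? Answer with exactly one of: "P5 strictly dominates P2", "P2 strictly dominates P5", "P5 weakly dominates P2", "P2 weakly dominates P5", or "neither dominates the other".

P5's payoffs vs P2's, by the Row player's action — Opt1: 7>-4, Opt2: -3<0, Opt3: -3<5, Opt4: 10>-2.
P5 does better at Opt1, Opt4 but worse at Opt2, Opt3; neither strategy dominates the other.

neither dominates the other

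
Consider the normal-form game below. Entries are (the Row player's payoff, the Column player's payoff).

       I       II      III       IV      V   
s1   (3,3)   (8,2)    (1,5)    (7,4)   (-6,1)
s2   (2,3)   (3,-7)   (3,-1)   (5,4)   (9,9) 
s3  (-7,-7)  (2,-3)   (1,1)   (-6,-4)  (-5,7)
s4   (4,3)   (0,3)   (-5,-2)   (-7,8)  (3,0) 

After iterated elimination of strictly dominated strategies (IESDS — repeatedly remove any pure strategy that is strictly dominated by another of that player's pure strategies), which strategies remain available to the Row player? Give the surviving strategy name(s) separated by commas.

s1, s2

Row s3 is eliminated: s2 beats it against every remaining column (I: 2>-7, II: 3>2, III: 3>1, IV: 5>-6, V: 9>-5).
For the Column player, IV strictly dominates I on the remaining rows (s1: 4>3, s2: 4>3, s4: 8>3); eliminate I.
The Row player's strategy s4 is strictly dominated by s2 (II: 3>0, III: 3>-5, IV: 5>-7, V: 9>3) and is removed.
The Column player's strategy II is strictly dominated by III (s1: 5>2, s2: -1>-7) and is removed.
Among the remaining strategies, none is strictly dominated by another pure strategy of the same player, so the elimination stops.
Surviving strategies — the Row player: {s1, s2}; the Column player: {III, IV, V}.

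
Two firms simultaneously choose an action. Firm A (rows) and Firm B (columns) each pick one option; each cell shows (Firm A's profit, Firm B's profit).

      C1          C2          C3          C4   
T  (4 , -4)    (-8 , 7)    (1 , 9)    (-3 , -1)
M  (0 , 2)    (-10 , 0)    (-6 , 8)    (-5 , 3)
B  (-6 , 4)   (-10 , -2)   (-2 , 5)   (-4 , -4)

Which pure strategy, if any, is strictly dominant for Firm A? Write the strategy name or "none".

T

T vs M: C1: 4>0, C2: -8>-10, C3: 1>-6, C4: -3>-5.
T vs B: C1: 4>-6, C2: -8>-10, C3: 1>-2, C4: -3>-4.
T strictly beats every other strategy against every opponent action, so it is strictly dominant.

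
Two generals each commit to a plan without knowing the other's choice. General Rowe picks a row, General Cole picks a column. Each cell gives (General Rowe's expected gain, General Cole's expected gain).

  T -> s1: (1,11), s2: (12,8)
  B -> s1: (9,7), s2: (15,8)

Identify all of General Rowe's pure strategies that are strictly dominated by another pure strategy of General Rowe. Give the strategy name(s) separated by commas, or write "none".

T

T: dominated, since B does at least as well everywhere (s1: 9>1, s2: 15>12).
B is not dominated — it holds its own against T at s1 (9>1).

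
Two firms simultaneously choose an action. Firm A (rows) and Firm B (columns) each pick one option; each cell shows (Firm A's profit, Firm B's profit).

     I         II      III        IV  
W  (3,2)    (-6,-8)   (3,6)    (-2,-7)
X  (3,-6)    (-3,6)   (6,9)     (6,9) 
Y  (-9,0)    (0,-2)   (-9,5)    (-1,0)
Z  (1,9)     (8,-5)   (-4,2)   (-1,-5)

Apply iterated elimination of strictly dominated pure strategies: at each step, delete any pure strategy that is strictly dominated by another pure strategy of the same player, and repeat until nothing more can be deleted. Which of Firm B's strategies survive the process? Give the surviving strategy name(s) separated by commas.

III, IV

For Firm B, III strictly dominates II on the remaining rows (W: 6>-8, X: 9>6, Y: 5>-2, Z: 2>-5); eliminate II.
Row Y is eliminated: X beats it against every remaining column (I: 3>-9, III: 6>-9, IV: 6>-1).
For Firm A, X strictly dominates Z on the remaining columns (I: 3>1, III: 6>-4, IV: 6>-1); eliminate Z.
Firm B's strategy I is strictly dominated by III (W: 6>2, X: 9>-6) and is removed.
Row W is eliminated: X beats it against every remaining column (III: 6>3, IV: 6>-2).
Among the remaining strategies, none is strictly dominated by another pure strategy of the same player, so the elimination stops.
Surviving strategies — Firm A: {X}; Firm B: {III, IV}.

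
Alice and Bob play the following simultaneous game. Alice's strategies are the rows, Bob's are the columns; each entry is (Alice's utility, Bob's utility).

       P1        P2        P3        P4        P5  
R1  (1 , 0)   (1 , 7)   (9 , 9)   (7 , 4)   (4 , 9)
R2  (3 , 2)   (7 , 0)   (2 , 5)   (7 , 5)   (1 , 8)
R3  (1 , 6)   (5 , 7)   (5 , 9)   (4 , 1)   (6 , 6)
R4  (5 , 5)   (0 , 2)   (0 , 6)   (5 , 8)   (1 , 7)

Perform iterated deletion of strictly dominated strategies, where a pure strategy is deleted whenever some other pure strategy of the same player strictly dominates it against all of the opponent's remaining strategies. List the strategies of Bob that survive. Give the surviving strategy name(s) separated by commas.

For Bob, P3 strictly dominates P1 on the remaining rows (R1: 9>0, R2: 5>2, R3: 9>6, R4: 6>5); eliminate P1.
Row R4 is eliminated: R1 beats it against every remaining column (P2: 1>0, P3: 9>0, P4: 7>5, P5: 4>1).
Column P2 is eliminated: P3 beats it against every remaining row (R1: 9>7, R2: 5>0, R3: 9>7).
Column P4 is eliminated: P5 beats it against every remaining row (R1: 9>4, R2: 8>5, R3: 6>1).
Row R2 is eliminated: R1 beats it against every remaining column (P3: 9>2, P5: 4>1).
Among the remaining strategies, none is strictly dominated by another pure strategy of the same player, so the elimination stops.
Surviving strategies — Alice: {R1, R3}; Bob: {P3, P5}.

P3, P5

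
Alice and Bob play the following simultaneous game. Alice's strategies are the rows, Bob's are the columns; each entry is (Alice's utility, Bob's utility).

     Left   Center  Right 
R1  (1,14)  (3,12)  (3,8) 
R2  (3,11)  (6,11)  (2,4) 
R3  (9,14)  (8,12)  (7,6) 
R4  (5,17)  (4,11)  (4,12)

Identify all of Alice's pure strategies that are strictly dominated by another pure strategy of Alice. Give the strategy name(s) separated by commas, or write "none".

R3 strictly dominates R1 — Left: 9>1, Center: 8>3, Right: 7>3.
R3 strictly dominates R2 — Left: 9>3, Center: 8>6, Right: 7>2.
R3 is not dominated — it holds its own against R1 at Left (9>1); R2 at Left (9>3); R4 at Left (9>5).
R3 strictly dominates R4 — Left: 9>5, Center: 8>4, Right: 7>4.

R1, R2, R4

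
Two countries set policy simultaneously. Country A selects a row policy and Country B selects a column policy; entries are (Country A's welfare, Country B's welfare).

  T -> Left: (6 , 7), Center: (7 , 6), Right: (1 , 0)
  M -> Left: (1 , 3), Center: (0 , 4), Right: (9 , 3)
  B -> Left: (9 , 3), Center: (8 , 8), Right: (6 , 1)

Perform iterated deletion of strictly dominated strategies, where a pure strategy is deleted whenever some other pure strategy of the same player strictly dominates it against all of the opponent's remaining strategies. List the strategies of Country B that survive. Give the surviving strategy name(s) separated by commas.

Country A's strategy T is strictly dominated by B (Left: 9>6, Center: 8>7, Right: 6>1) and is removed.
Column Left is eliminated: Center beats it against every remaining row (M: 4>3, B: 8>3).
Country B's strategy Right is strictly dominated by Center (M: 4>3, B: 8>1) and is removed.
Country A's strategy M is strictly dominated by B (Center: 8>0) and is removed.
Among the remaining strategies, none is strictly dominated by another pure strategy of the same player, so the elimination stops.
Surviving strategies — Country A: {B}; Country B: {Center}.

Center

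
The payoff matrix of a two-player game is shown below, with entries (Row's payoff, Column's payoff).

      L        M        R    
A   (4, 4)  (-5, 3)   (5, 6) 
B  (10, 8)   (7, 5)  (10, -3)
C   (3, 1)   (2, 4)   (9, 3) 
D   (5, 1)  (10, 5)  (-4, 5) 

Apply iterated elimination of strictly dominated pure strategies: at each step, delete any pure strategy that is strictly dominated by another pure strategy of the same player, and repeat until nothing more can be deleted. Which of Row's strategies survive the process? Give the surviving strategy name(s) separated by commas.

B, D

Row A is eliminated: B beats it against every remaining column (L: 10>4, M: 7>-5, R: 10>5).
Row C is eliminated: B beats it against every remaining column (L: 10>3, M: 7>2, R: 10>9).
Among the remaining strategies, none is strictly dominated by another pure strategy of the same player, so the elimination stops.
Surviving strategies — Row: {B, D}; Column: {L, M, R}.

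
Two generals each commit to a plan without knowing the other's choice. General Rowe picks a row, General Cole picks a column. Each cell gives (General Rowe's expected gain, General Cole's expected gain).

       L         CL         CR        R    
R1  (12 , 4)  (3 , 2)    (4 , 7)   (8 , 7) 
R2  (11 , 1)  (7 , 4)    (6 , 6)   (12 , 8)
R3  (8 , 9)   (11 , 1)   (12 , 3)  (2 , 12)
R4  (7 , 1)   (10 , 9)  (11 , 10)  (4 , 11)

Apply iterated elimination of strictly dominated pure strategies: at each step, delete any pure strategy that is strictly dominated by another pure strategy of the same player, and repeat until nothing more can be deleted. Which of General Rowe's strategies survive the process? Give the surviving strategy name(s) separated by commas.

Column L is eliminated: R beats it against every remaining row (R1: 7>4, R2: 8>1, R3: 12>9, R4: 11>1).
For General Rowe, R2 strictly dominates R1 on the remaining columns (CL: 7>3, CR: 6>4, R: 12>8); eliminate R1.
General Cole's strategy CL is strictly dominated by CR (R2: 6>4, R3: 3>1, R4: 10>9) and is removed.
For General Cole, R strictly dominates CR on the remaining rows (R2: 8>6, R3: 12>3, R4: 11>10); eliminate CR.
General Rowe's strategy R3 is strictly dominated by R2 (R: 12>2) and is removed.
Row R4 is eliminated: R2 beats it against every remaining column (R: 12>4).
Among the remaining strategies, none is strictly dominated by another pure strategy of the same player, so the elimination stops.
Surviving strategies — General Rowe: {R2}; General Cole: {R}.

R2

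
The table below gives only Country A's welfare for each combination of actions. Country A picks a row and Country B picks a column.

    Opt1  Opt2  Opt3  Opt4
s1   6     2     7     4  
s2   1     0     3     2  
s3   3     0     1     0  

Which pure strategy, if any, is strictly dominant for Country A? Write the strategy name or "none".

s1 vs s2: Opt1: 6>1, Opt2: 2>0, Opt3: 7>3, Opt4: 4>2.
s1 vs s3: Opt1: 6>3, Opt2: 2>0, Opt3: 7>1, Opt4: 4>0.
s1 strictly beats every other strategy against every opponent action, so it is strictly dominant.

s1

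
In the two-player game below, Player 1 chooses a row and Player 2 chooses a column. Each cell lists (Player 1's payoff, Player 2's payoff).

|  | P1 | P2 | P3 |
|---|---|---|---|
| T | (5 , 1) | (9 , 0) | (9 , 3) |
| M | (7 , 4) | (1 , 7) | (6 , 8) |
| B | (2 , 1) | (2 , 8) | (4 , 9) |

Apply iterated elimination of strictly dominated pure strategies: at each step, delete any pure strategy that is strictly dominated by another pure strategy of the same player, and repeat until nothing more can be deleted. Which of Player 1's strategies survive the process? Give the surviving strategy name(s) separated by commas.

For Player 1, T strictly dominates B on the remaining columns (P1: 5>2, P2: 9>2, P3: 9>4); eliminate B.
For Player 2, P3 strictly dominates P1 on the remaining rows (T: 3>1, M: 8>4); eliminate P1.
Row M is eliminated: T beats it against every remaining column (P2: 9>1, P3: 9>6).
For Player 2, P3 strictly dominates P2 on the remaining rows (T: 3>0); eliminate P2.
Among the remaining strategies, none is strictly dominated by another pure strategy of the same player, so the elimination stops.
Surviving strategies — Player 1: {T}; Player 2: {P3}.

T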